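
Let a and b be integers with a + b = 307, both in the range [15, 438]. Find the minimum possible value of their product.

4380

Since a + b is fixed, pushing one of them to its bound minimizes the product.
The extreme feasible split is a = 15, b = 292, giving ab = 4380.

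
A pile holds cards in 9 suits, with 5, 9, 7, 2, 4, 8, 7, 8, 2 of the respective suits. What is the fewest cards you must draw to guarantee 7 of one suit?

In the worst case you take as many as possible of each suit without reaching 7: 5 + 6 + 6 + 2 + 4 + 6 + 6 + 6 + 2 = 43.
The next one must give 7 of some suit, so 43 + 1 = 44.

44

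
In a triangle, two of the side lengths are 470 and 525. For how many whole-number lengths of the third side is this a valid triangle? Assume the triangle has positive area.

939

The triangle inequality gives |470 − 525| < c < 470 + 525, i.e. 55 < c < 995.
So c can be any integer from 56 to 994: 939 values.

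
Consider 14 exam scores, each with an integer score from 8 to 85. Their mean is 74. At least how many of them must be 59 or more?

The total is 14 × 74 = 1036.
Each value short of 59 is at most 58, costing at least 85 − 58 = 27 against the maximum total of 1190.
We can afford to lose at most 1190 − 1036 = 154, so at most ⌊154/27⌋ = 5 fall short, and at least 9 are ≥ 59.
Exactly 9 works: 9 values at 85 and 5 at 58 total 1055; lower one of the high values by 19 (still ≥ 59) to hit 1036.

9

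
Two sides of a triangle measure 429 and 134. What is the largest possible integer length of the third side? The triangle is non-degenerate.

562

The third side must be less than 429 + 134 = 563.
The largest integer below 563 is 562.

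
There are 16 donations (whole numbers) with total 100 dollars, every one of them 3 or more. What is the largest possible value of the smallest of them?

6

The 16 values sum to 100, so their minimum is at most ⌊100/16⌋ = 6.
Taking 12 copies of 6 and 4 copies of 7 gives exactly 100, so 6 is attained.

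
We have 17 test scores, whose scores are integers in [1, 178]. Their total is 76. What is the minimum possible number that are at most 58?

If only k of them are at most 58, the other 17 − k are at least 59, so the total is at least (17 − k)·59 + k·1.
This is ≤ 76, so (17 − k)·59 + 1k ≤ 76, which gives k ≥ 16.
Exactly 16 works: 16 values at 1 and 1 at 59 total 75; raise one of the low values by 1 (still ≤ 58) to hit 76.

16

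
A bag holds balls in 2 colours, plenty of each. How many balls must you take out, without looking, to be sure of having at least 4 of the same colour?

In the worst case you draw 3 of each of the 2 colours: 2 × 3 = 6.
One more forces 4 of some colour, so 6 + 1 = 7.

7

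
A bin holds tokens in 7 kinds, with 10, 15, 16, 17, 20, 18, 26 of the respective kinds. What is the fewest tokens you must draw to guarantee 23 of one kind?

In the worst case you take as many as possible of each kind without reaching 23: 10 + 15 + 16 + 17 + 20 + 18 + 22 = 118.
The next one must give 23 of some kind, so 118 + 1 = 119.

119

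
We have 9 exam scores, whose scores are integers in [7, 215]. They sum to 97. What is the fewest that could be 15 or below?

Let j be the number exceeding 15. Then the total is ≥ 16·j + 7·(9 − j) = 63 + 9j.
So 9j ≤ 34 and j ≤ 3; hence at least 9 − 3 = 6 are ≤ 15.
Exactly 6 works: 6 values at 7 and 3 at 16 total 90; raise one of the low values by 7 (still ≤ 15) to hit 97.

6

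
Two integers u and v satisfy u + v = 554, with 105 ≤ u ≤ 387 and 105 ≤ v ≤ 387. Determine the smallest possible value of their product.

For a fixed sum, uv is smallest when u and v are as far apart as possible.
At the endpoint u = 167, v = 554 − 167 = 387, so uv = 167 × 387 = 64629.

64629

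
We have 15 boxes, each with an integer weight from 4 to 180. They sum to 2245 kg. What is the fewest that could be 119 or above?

8

If only k of them are at least 119, the other 15 − k are at most 118, so the total is at most k·180 + (15 − k)·118.
This must reach 2245, so k·180 + (15 − k)·118 ≥ 2245, giving k ≥ 8.
Exactly 8 works: 8 values at 180 and 7 at 118 total 2266; lower one of the high values by 21 (still ≥ 119) to hit 2245.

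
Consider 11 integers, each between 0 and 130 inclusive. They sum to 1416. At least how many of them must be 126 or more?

9

Each value short of 126 is at most 125, costing at least 130 − 125 = 5 against the maximum total of 1430.
We can afford to lose at most 1430 − 1416 = 14, so at most ⌊14/5⌋ = 2 fall short, and at least 9 are ≥ 126.
Exactly 9 works: 9 values at 130 and 2 at 125 total 1420; lower one of the high values by 4 (still ≥ 126) to hit 1416.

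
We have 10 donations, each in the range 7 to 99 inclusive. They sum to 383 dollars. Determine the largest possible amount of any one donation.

99

To make one donation as large as possible, make the other 9 as small as possible.
The other 9 contribute at least 9 × 7 = 63, leaving at most 383 − 63 = 320.
But each donation is capped at 99, so the maximum is 99.
Achievable: one at 99 and the other 9 totalling 284, which fits since 9 × 7 ≤ 284 ≤ 9 × 99.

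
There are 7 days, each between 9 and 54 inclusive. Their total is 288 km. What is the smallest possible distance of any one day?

Minimizing one value means maximizing the remaining 6.
The other 6 can take up 6 × 54 = 324 ≥ 288 − 9, so one day can sit at its floor of 9.
Achievable: one at 9 and the other 6 totalling 279, which fits since 6 × 9 ≤ 279 ≤ 6 × 54.

9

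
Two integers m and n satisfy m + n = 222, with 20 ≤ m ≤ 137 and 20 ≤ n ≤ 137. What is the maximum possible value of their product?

With m + n fixed, mn peaks when the two are closest together.
Taking m = 111 and n = 111 (both in [20, 137]) gives mn = 12321.

12321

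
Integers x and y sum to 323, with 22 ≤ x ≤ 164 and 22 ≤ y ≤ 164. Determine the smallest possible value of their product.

For a fixed sum, xy is smallest when x and y are as far apart as possible.
At the endpoint x = 159, y = 323 − 159 = 164, so xy = 159 × 164 = 26076.

26076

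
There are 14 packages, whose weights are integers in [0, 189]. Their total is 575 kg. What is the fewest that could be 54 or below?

4

If only k of them are at most 54, the other 14 − k are at least 55, so the total is at least (14 − k)·55 + k·0.
This is ≤ 575, so (14 − k)·55 + 0k ≤ 575, which gives k ≥ 4.
Exactly 4 works: 4 values at 0 and 10 at 55 total 550; raise one of the low values by 25 (still ≤ 54) to hit 575.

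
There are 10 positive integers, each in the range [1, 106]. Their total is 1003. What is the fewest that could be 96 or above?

5

Each value short of 96 is at most 95, costing at least 106 − 95 = 11 against the maximum total of 1060.
We can afford to lose at most 1060 − 1003 = 57, so at most ⌊57/11⌋ = 5 fall short, and at least 5 are ≥ 96.
Exactly 5 works: 5 values at 106 and 5 at 95 total 1005; lower one of the high values by 2 (still ≥ 96) to hit 1003.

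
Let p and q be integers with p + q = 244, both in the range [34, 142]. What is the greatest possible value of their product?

14884

With p + q fixed, pq peaks when the two are closest together.
Taking p = 122 and q = 122 (both in [34, 142]) gives pq = 14884.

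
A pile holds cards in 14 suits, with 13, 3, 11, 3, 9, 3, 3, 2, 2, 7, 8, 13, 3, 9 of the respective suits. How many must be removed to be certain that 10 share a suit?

In the worst case you take as many as possible of each suit without reaching 10: 9 + 3 + 9 + 3 + 9 + 3 + 3 + 2 + 2 + 7 + 8 + 9 + 3 + 9 = 79.
The next one must give 10 of some suit, so 79 + 1 = 80.

80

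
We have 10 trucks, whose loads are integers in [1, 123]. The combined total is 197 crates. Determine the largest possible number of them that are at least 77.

2

If k of the values are ≥ 77, the total is ≥ 77k + 1(10 − k).
Setting 77k + 1(10 − k) ≤ 197 gives 76k ≤ 187, so k ≤ 2.
k = 2 is achieved by 2 values at 77 and 8 at 1, total 162; add 35 to one value (staying below 77) to reach 197.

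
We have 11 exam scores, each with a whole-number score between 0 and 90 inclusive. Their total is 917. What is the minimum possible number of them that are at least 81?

If only k of them are at least 81, the other 11 − k are at most 80, so the total is at most k·90 + (11 − k)·80.
This must reach 917, so k·90 + (11 − k)·80 ≥ 917, giving k ≥ 4.
Exactly 4 works: 4 values at 90 and 7 at 80 total 920; lower one of the high values by 3 (still ≥ 81) to hit 917.

4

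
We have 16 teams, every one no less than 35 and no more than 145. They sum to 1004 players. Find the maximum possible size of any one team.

145

To make one team as large as possible, make the other 15 as small as possible.
The other 15 contribute at least 15 × 35 = 525, leaving at most 1004 − 525 = 479.
But each team is capped at 145, so the maximum is 145.
Achievable: one at 145 and the other 15 totalling 859, which fits since 15 × 35 ≤ 859 ≤ 15 × 145.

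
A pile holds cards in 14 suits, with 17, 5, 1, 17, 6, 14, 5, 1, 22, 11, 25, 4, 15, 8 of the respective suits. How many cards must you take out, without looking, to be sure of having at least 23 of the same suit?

In the worst case you take as many as possible of each suit without reaching 23: 17 + 5 + 1 + 17 + 6 + 14 + 5 + 1 + 22 + 11 + 22 + 4 + 15 + 8 = 148.
The next one must give 23 of some suit, so 148 + 1 = 149.

149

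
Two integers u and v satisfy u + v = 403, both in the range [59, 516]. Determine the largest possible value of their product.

40602

For a fixed sum, the product uv is largest when u and v are as close as possible.
Taking u = 201 and v = 202 (both in [59, 516]) gives uv = 40602.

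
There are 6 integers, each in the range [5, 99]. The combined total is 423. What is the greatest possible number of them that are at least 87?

4

Suppose k of them are at least 87. Those contribute at least 87 each and the other 6 − k at least 5 each.
So the total is at least 87k + 5(6 − k) = 30 + 82k. This must be ≤ 423, giving k ≤ 4.
k = 4 is achieved by 4 values at 87 and 2 at 5, total 358; add 65 to one value (staying below 87) to reach 423.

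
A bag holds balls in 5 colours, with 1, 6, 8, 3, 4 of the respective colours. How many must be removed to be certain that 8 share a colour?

In the worst case you take as many as possible of each colour without reaching 8: 1 + 6 + 7 + 3 + 4 = 21.
The next one must give 8 of some colour, so 21 + 1 = 22.

22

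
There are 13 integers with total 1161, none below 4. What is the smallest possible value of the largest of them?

Some value must be at least ⌈1161/13⌉ = 90, since 13 × 89 = 1157 < 1161.
Achievable: 4 of them at 90 and 9 at 89 total 1161.

90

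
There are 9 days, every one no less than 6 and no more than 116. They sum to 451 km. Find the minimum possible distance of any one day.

6

Minimizing one value means maximizing the remaining 8.
The other 8 can take up 8 × 116 = 928 ≥ 451 − 6, so one day can sit at its floor of 6.
Achievable: one at 6 and the other 8 totalling 445, which fits since 8 × 6 ≤ 445 ≤ 8 × 116.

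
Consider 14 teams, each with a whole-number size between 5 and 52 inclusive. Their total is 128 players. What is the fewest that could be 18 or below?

If only k of them are at most 18, the other 14 − k are at least 19, so the total is at least (14 − k)·19 + k·5.
This is ≤ 128, so (14 − k)·19 + 5k ≤ 128, which gives k ≥ 10.
Exactly 10 works: 10 values at 5 and 4 at 19 total 126; raise one of the low values by 2 (still ≤ 18) to hit 128.

10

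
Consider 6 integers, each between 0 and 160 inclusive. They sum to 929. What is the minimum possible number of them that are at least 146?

4

Each value short of 146 is at most 145, costing at least 160 − 145 = 15 against the maximum total of 960.
We can afford to lose at most 960 − 929 = 31, so at most ⌊31/15⌋ = 2 fall short, and at least 4 are ≥ 146.
Exactly 4 works: 4 values at 160 and 2 at 145 total 930; lower one of the high values by 1 (still ≥ 146) to hit 929.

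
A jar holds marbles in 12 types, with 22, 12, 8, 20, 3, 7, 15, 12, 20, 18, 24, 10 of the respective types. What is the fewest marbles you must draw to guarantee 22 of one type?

In the worst case you take as many as possible of each type without reaching 22: 21 + 12 + 8 + 20 + 3 + 7 + 15 + 12 + 20 + 18 + 21 + 10 = 167.
The next one must give 22 of some type, so 167 + 1 = 168.

168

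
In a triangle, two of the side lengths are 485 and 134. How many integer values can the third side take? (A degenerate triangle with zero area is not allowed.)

267

The triangle inequality gives |485 − 134| < c < 485 + 134, i.e. 351 < c < 619.
So c can be any integer from 352 to 618: 267 values.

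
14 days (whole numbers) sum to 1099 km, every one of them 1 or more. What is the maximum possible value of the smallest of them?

If every one of the 14 were at least 79, the total would be at least 14 × 79 = 1106 > 1099.
Achievable: 7 of them at 78 and 7 at 79 total 1099.

78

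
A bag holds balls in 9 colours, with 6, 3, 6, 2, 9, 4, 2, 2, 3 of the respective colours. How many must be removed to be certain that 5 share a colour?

29

In the worst case you take as many as possible of each colour without reaching 5: 4 + 3 + 4 + 2 + 4 + 4 + 2 + 2 + 3 = 28.
The next one must give 5 of some colour, so 28 + 1 = 29.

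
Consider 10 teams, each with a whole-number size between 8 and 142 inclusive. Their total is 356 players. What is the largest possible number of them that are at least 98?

3

Suppose k of them are at least 98. Those contribute at least 98 each and the other 10 − k at least 8 each.
So the total is at least 98k + 8(10 − k) = 80 + 90k. This must be ≤ 356, giving k ≤ 3.
k = 3 is achieved by 3 values at 98 and 7 at 8, total 350; add 6 to one value (staying below 98) to reach 356.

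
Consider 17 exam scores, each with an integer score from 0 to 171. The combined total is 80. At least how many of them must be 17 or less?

13

Let j be the number exceeding 17. Then the total is ≥ 18·j + 0·(17 − j) = 0 + 18j.
So 18j ≤ 80 and j ≤ 4; hence at least 17 − 4 = 13 are ≤ 17.
Exactly 13 works: 13 values at 0 and 4 at 18 total 72; raise one of the low values by 8 (still ≤ 17) to hit 80.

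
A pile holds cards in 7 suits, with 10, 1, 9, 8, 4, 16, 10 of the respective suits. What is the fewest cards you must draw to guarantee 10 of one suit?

In the worst case you take as many as possible of each suit without reaching 10: 9 + 1 + 9 + 8 + 4 + 9 + 9 = 49.
The next one must give 10 of some suit, so 49 + 1 = 50.

50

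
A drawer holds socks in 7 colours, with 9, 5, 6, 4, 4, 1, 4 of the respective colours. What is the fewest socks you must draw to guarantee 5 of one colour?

In the worst case you take as many as possible of each colour without reaching 5: 4 + 4 + 4 + 4 + 4 + 1 + 4 = 25.
The next one must give 5 of some colour, so 25 + 1 = 26.

26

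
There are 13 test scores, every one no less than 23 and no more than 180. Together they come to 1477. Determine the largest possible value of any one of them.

To make one score as large as possible, make the other 12 as small as possible.
The other 12 contribute at least 12 × 23 = 276, leaving at most 1477 − 276 = 1201.
But each score is capped at 180, so the maximum is 180.
Achievable: one at 180 and the other 12 totalling 1297, which fits since 12 × 23 ≤ 1297 ≤ 12 × 180.

180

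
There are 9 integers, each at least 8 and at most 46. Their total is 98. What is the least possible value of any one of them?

To make one integer as small as possible, make the other 8 as large as possible.
The other 8 can take up 8 × 46 = 368 ≥ 98 − 8, so one integer can sit at its floor of 8.
Achievable: one at 8 and the other 8 totalling 90, which fits since 8 × 8 ≤ 90 ≤ 8 × 46.

8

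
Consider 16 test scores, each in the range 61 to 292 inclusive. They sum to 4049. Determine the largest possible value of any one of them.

292

Maximizing one value means minimizing the remaining 15.
The other 15 contribute at least 15 × 61 = 915, leaving at most 4049 − 915 = 3134.
But each score is capped at 292, so the maximum is 292.
Achievable: one at 292 and the other 15 totalling 3757, which fits since 15 × 61 ≤ 3757 ≤ 15 × 292.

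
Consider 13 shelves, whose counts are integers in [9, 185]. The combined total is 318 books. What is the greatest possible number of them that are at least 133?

1

With k values at 133 or above and the rest at least 9, the sum is at least 117 + 124k.
Since the sum is 318, we need 124k ≤ 201, i.e. k ≤ 1.
k = 1 is achieved by 1 value at 133 and 12 at 9, total 241; add 77 to one value (staying below 133) to reach 318.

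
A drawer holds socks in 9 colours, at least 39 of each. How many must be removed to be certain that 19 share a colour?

You could draw 18 of every colour without reaching 19 of any — 162 in all.
One more forces 19 of some colour, so 162 + 1 = 163.

163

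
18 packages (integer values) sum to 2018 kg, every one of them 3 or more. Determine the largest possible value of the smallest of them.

112

The average is 2018/18 < 113, so some value is ≤ 112.
Equality holds with 16 values of 112 and 2 values of 113.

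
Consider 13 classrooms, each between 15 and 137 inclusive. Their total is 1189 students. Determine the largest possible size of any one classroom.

137

Maximizing one value means minimizing the remaining 12.
The other 12 contribute at least 12 × 15 = 180, leaving at most 1189 − 180 = 1009.
But each classroom is capped at 137, so the maximum is 137.
Achievable: one at 137 and the other 12 totalling 1052, which fits since 12 × 15 ≤ 1052 ≤ 12 × 137.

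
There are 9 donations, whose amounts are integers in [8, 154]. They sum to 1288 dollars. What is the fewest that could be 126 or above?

6

Suppose at most 9 − j of them reach 126; then j values are ≤ 125 and the rest ≤ 154.
The total is then ≤ 125·j + 154·(9 − j) = 1386 − 29j. For this to be ≥ 1288 we need j ≤ 3, so at least 9 − 3 = 6 must reach 126.
Exactly 6 works: 6 values at 154 and 3 at 125 total 1299; lower one of the high values by 11 (still ≥ 126) to hit 1288.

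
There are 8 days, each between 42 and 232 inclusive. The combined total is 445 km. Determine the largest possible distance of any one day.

To make one day as large as possible, make the other 7 as small as possible.
The other 7 contribute at least 7 × 42 = 294, leaving at most 445 − 294 = 151.
Since 151 ≤ 232, this is achievable: one at 151 and 7 at 42.

151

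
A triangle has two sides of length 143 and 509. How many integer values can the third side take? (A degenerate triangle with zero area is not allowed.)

The triangle inequality gives |143 − 509| < c < 143 + 509, i.e. 366 < c < 652.
So c can be any integer from 367 to 651: 285 values.

285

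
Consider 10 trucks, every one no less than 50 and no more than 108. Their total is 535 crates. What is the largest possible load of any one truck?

85

To make one truck as large as possible, make the other 9 as small as possible.
The other 9 contribute at least 9 × 50 = 450, leaving at most 535 − 450 = 85.
Since 85 ≤ 108, this is achievable: one at 85 and 9 at 50.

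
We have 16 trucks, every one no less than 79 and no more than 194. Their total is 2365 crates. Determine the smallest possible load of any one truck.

To make one truck as small as possible, make the other 15 as large as possible.
The other 15 can take up 15 × 194 = 2910 ≥ 2365 − 79, so one truck can sit at its floor of 79.
Achievable: one at 79 and the other 15 totalling 2286, which fits since 15 × 79 ≤ 2286 ≤ 15 × 194.

79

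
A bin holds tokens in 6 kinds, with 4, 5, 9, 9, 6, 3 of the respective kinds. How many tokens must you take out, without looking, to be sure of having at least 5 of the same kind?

In the worst case you take as many as possible of each kind without reaching 5: 4 + 4 + 4 + 4 + 4 + 3 = 23.
The next one must give 5 of some kind, so 23 + 1 = 24.

24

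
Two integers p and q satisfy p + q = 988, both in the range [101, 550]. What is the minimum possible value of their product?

For a fixed sum, pq is smallest when p and q are as far apart as possible.
The extreme feasible split is p = 438, q = 550, giving pq = 240900.

240900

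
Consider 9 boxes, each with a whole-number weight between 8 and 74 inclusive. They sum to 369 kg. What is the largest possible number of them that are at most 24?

5

Each value at 24 or below falls at least 74 − 24 = 50 short of the ceiling 74.
The ceiling total is 9 × 74 = 666, and we need 369, so at most ⌊(666 − 369)/50⌋ = 5 can be that low.
k = 5 is achieved by 5 values at 24 and 4 at 74, total 416; lower one of the 74's by 47 (still > 24) to reach 369.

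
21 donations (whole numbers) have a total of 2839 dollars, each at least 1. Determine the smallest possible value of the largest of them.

The average is 2839/21 > 135, so not all 21 can be 135 or less; the largest is ≥ 136.
Taking 17 copies of 135 and 4 copies of 136 gives exactly 2839, so 136 is attained.

136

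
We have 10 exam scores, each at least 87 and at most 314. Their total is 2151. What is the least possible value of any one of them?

To make one score as small as possible, make the other 9 as large as possible.
The other 9 can take up 9 × 314 = 2826 ≥ 2151 − 87, so one score can sit at its floor of 87.
Achievable: one at 87 and the other 9 totalling 2064, which fits since 9 × 87 ≤ 2064 ≤ 9 × 314.

87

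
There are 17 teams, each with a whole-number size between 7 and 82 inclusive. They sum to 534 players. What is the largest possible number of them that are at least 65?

7

Suppose k of them are at least 65. Those contribute at least 65 each and the other 17 − k at least 7 each.
So the total is at least 65k + 7(17 − k) = 119 + 58k. This must be ≤ 534, giving k ≤ 7.
k = 7 is achieved by 7 values at 65 and 10 at 7, total 525; add 9 to one value (staying below 65) to reach 534.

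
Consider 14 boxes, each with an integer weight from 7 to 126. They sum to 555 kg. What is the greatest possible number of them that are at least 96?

If k of the values are ≥ 96, the total is ≥ 96k + 7(14 − k).
Setting 96k + 7(14 − k) ≤ 555 gives 89k ≤ 457, so k ≤ 5.
k = 5 is achieved by 5 values at 96 and 9 at 7, total 543; add 12 to one value (staying below 96) to reach 555.

5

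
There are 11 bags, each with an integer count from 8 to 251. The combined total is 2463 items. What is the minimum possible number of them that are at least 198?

6

Suppose at most 11 − j of them reach 198; then j values are ≤ 197 and the rest ≤ 251.
The total is then ≤ 197·j + 251·(11 − j) = 2761 − 54j. For this to be ≥ 2463 we need j ≤ 5, so at least 11 − 5 = 6 must reach 198.
Exactly 6 works: 6 values at 251 and 5 at 197 total 2491; lower one of the high values by 28 (still ≥ 198) to hit 2463.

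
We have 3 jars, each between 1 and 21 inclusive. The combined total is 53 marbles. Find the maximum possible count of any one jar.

To make one jar as large as possible, make the other 2 as small as possible.
The other 2 contribute at least 2 × 1 = 2, leaving at most 53 − 2 = 51.
But each jar is capped at 21, so the maximum is 21.
Achievable: one at 21 and the other 2 totalling 32, which fits since 2 × 1 ≤ 32 ≤ 2 × 21.

21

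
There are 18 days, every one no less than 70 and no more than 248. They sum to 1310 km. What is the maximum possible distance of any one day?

To make one day as large as possible, make the other 17 as small as possible.
The other 17 contribute at least 17 × 70 = 1190, leaving at most 1310 − 1190 = 120.
Since 120 ≤ 248, this is achievable: one at 120 and 17 at 70.

120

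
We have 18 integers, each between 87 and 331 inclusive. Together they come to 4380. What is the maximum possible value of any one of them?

Maximizing one value means minimizing the remaining 17.
The other 17 contribute at least 17 × 87 = 1479, leaving at most 4380 − 1479 = 2901.
But each integer is capped at 331, so the maximum is 331.
Achievable: one at 331 and the other 17 totalling 4049, which fits since 17 × 87 ≤ 4049 ≤ 17 × 331.

331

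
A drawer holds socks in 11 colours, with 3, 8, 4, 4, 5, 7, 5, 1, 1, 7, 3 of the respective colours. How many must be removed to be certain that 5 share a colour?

In the worst case you take as many as possible of each colour without reaching 5: 3 + 4 + 4 + 4 + 4 + 4 + 4 + 1 + 1 + 4 + 3 = 36.
The next one must give 5 of some colour, so 36 + 1 = 37.

37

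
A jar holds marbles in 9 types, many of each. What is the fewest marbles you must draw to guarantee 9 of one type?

In the worst case you draw 8 of each of the 9 types: 9 × 8 = 72.
One more forces 9 of some type, so 72 + 1 = 73.

73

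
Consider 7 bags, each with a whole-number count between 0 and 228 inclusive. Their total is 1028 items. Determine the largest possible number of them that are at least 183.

5

If k of the values are ≥ 183, the total is ≥ 183k + 0(7 − k).
Setting 183k + 0(7 − k) ≤ 1028 gives 183k ≤ 1028, so k ≤ 5.
k = 5 is achieved by 5 values at 183 and 2 at 0, total 915; add 113 to one value (staying below 183) to reach 1028.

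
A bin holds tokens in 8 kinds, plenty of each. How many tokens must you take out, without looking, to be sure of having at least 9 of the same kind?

In the worst case you draw 8 of each of the 8 kinds: 8 × 8 = 64.
One more forces 9 of some kind, so 64 + 1 = 65.

65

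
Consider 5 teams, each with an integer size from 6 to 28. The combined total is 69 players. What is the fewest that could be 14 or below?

1

If only k of them are at most 14, the other 5 − k are at least 15, so the total is at least (5 − k)·15 + k·6.
This is ≤ 69, so (5 − k)·15 + 6k ≤ 69, which gives k ≥ 1.
Exactly 1 works: 1 value at 6 and 4 at 15 total 66; raise one of the low values by 3 (still ≤ 14) to hit 69.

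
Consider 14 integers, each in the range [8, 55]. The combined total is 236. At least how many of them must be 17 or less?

If only k of them are at most 17, the other 14 − k are at least 18, so the total is at least (14 − k)·18 + k·8.
This is ≤ 236, so (14 − k)·18 + 8k ≤ 236, which gives k ≥ 2.
Exactly 2 works: 2 values at 8 and 12 at 18 total 232; raise one of the low values by 4 (still ≤ 17) to hit 236.

2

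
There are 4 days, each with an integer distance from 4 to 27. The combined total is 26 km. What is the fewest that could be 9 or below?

Each value above 9 is at least 10, contributing at least 10 − 4 = 6 above the floor 4.
The sum exceeds the floor total 16 by 10, so at most ⌊10/6⌋ = 1 exceed 9, and at least 3 are ≤ 9.
Exactly 3 works: 3 values at 4 and 1 at 10 total 22; raise one of the low values by 4 (still ≤ 9) to hit 26.

3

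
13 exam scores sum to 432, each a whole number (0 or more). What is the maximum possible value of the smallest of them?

If every one of the 13 were at least 34, the total would be at least 13 × 34 = 442 > 432.
Taking 10 copies of 33 and 3 copies of 34 gives exactly 432, so 33 is attained.

33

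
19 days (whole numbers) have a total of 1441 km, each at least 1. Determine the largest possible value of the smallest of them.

The 19 values sum to 1441, so their minimum is at most ⌊1441/19⌋ = 75.
Equality holds with 3 values of 75 and 16 values of 76.

75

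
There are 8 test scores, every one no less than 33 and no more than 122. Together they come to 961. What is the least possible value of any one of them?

Minimizing one value means maximizing the remaining 7.
The other 7 contribute at most 7 × 122 = 854, leaving at least 961 − 854 = 107.
Since 107 ≥ 33, this is achievable: one at 107 and 7 at 122.

107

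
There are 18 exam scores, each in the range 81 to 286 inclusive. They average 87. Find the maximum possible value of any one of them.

189

To make one score as large as possible, make the other 17 as small as possible.
The total is 18 × 87 = 1566.
The other 17 contribute at least 17 × 81 = 1377, leaving at most 1566 − 1377 = 189.
Since 189 ≤ 286, this is achievable: one at 189 and 17 at 81.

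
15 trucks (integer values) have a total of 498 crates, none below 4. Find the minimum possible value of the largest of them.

34

If every one of the 15 were at most 33, the total would be at most 15 × 33 = 495 < 498.
Taking 12 copies of 33 and 3 copies of 34 gives exactly 498, so 34 is attained.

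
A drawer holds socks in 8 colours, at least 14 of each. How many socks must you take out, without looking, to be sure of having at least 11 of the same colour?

In the worst case you draw 10 of each of the 8 colours: 8 × 10 = 80.
One more forces 11 of some colour, so 80 + 1 = 81.

81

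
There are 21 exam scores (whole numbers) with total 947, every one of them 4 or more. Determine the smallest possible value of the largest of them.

Some value must be at least ⌈947/21⌉ = 46, since 21 × 45 = 945 < 947.
Equality holds with 2 values of 46 and 19 values of 45.

46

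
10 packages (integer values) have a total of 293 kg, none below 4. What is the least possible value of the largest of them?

30

The 10 values sum to 293, so their maximum is at least ⌈293/10⌉ = 30.
Achievable: 3 of them at 30 and 7 at 29 total 293.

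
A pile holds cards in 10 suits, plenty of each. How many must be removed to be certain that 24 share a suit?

231

You could draw 23 of every suit without reaching 24 of any — 230 in all.
One more forces 24 of some suit, so 230 + 1 = 231.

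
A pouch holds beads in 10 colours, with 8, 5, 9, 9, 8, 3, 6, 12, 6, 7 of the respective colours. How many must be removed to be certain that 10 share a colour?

In the worst case you take as many as possible of each colour without reaching 10: 8 + 5 + 9 + 9 + 8 + 3 + 6 + 9 + 6 + 7 = 70.
The next one must give 10 of some colour, so 70 + 1 = 71.

71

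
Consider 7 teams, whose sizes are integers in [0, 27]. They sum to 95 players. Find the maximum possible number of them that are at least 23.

4

Suppose k of them are at least 23. Those contribute at least 23 each and the other 7 − k at least 0 each.
So the total is at least 23k + 0(7 − k) = 0 + 23k. This must be ≤ 95, giving k ≤ 4.
k = 4 is achieved by 4 values at 23 and 3 at 0, total 92; add 3 to one value (staying below 23) to reach 95.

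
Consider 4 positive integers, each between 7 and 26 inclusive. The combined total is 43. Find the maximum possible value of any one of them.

Maximizing one value means minimizing the remaining 3.
The other 3 contribute at least 3 × 7 = 21, leaving at most 43 − 21 = 22.
Since 22 ≤ 26, this is achievable: one at 22 and 3 at 7.

22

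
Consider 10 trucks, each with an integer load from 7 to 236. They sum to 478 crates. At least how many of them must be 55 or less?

2

If only k of them are at most 55, the other 10 − k are at least 56, so the total is at least (10 − k)·56 + k·7.
This is ≤ 478, so (10 − k)·56 + 7k ≤ 478, which gives k ≥ 2.
Exactly 2 works: 2 values at 7 and 8 at 56 total 462; raise one of the low values by 16 (still ≤ 55) to hit 478.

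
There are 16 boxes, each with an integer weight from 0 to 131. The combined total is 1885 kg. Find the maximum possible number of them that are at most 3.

1

Each value at 3 or below falls at least 131 − 3 = 128 short of the ceiling 131.
The ceiling total is 16 × 131 = 2096, and we need 1885, so at most ⌊(2096 − 1885)/128⌋ = 1 can be that low.
k = 1 is achieved by 1 value at 3 and 15 at 131, total 1968; lower one of the 131's by 83 (still > 3) to reach 1885.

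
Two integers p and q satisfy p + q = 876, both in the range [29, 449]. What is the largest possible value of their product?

191844

For a fixed sum, the product pq is largest when p and q are as close as possible.
Taking p = 438 and q = 438 (both in [29, 449]) gives pq = 191844.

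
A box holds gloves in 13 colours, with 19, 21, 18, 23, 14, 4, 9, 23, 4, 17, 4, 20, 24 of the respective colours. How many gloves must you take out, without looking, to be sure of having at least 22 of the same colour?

194

In the worst case you take as many as possible of each colour without reaching 22: 19 + 21 + 18 + 21 + 14 + 4 + 9 + 21 + 4 + 17 + 4 + 20 + 21 = 193.
The next one must give 22 of some colour, so 193 + 1 = 194.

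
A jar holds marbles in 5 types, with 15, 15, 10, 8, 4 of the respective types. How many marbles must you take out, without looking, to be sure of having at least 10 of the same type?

40

In the worst case you take as many as possible of each type without reaching 10: 9 + 9 + 9 + 8 + 4 = 39.
The next one must give 10 of some type, so 39 + 1 = 40.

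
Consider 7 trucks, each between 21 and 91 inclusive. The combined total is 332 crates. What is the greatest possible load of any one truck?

91

Maximizing one value means minimizing the remaining 6.
The other 6 contribute at least 6 × 21 = 126, leaving at most 332 − 126 = 206.
But each truck is capped at 91, so the maximum is 91.
Achievable: one at 91 and the other 6 totalling 241, which fits since 6 × 21 ≤ 241 ≤ 6 × 91.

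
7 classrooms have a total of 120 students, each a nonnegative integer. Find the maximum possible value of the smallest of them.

17

The 7 values sum to 120, so their minimum is at most ⌊120/7⌋ = 17.
Equality holds with 6 values of 17 and 1 value of 18.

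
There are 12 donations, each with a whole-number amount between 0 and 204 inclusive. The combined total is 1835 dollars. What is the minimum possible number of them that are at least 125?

5

If only k of them are at least 125, the other 12 − k are at most 124, so the total is at most k·204 + (12 − k)·124.
This must reach 1835, so k·204 + (12 − k)·124 ≥ 1835, giving k ≥ 5.
Exactly 5 works: 5 values at 204 and 7 at 124 total 1888; lower one of the high values by 53 (still ≥ 125) to hit 1835.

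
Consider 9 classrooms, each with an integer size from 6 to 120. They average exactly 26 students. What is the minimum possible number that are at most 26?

1

The total is 9 × 26 = 234.
Each value above 26 is at least 27, contributing at least 27 − 6 = 21 above the floor 6.
The sum exceeds the floor total 54 by 180, so at most ⌊180/21⌋ = 8 exceed 26, and at least 1 are ≤ 26.
Exactly 1 works: 1 value at 6 and 8 at 27 total 222; raise one of the low values by 12 (still ≤ 26) to hit 234.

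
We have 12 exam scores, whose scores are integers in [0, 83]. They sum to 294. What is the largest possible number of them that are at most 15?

Suppose k of them are at most 15. Those contribute at most 15 each and the rest at most 83 each.
So the total is at most 15k + 83(12 − k) = 996 − 68k. This must still be ≥ 294, so k ≤ 10.
k = 10 is achieved by 10 values at 15 and 2 at 83, total 316; lower one of the 83's by 22 (still > 15) to reach 294.

10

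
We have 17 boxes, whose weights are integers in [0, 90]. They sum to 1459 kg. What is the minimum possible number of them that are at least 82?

Suppose at most 17 − j of them reach 82; then j values are ≤ 81 and the rest ≤ 90.
The total is then ≤ 81·j + 90·(17 − j) = 1530 − 9j. For this to be ≥ 1459 we need j ≤ 7, so at least 17 − 7 = 10 must reach 82.
Exactly 10 works: 10 values at 90 and 7 at 81 total 1467; lower one of the high values by 8 (still ≥ 82) to hit 1459.

10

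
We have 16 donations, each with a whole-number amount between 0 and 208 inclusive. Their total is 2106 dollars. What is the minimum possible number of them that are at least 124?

2

If only k of them are at least 124, the other 16 − k are at most 123, so the total is at most k·208 + (16 − k)·123.
This must reach 2106, so k·208 + (16 − k)·123 ≥ 2106, giving k ≥ 2.
Exactly 2 works: 2 values at 208 and 14 at 123 total 2138; lower one of the high values by 32 (still ≥ 124) to hit 2106.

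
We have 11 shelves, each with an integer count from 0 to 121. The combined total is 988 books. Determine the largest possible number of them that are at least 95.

10

If k of the values are ≥ 95, the total is ≥ 95k + 0(11 − k).
Setting 95k + 0(11 − k) ≤ 988 gives 95k ≤ 988, so k ≤ 10.
k = 10 is achieved by 10 values at 95 and 1 at 0, total 950; add 38 to one value (staying below 95) to reach 988.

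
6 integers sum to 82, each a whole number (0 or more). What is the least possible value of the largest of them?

Some value must be at least ⌈82/6⌉ = 14, since 6 × 13 = 78 < 82.
Equality holds with 4 values of 14 and 2 values of 13.

14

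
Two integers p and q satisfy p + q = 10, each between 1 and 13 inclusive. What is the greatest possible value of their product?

pq = p(10 − p) is maximized when p is as near 10/2 as the bounds allow.
Taking p = 5 and q = 5 (both in [1, 13]) gives pq = 25.

25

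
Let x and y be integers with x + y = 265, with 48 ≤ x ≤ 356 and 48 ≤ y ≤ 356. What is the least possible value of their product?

Since x + y is fixed, pushing one of them to its bound minimizes the product.
At the endpoint x = 48, y = 265 − 48 = 217, so xy = 48 × 217 = 10416.

10416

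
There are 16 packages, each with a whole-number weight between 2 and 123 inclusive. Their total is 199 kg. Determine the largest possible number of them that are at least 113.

With k values at 113 or above and the rest at least 2, the sum is at least 32 + 111k.
Since the sum is 199, we need 111k ≤ 167, i.e. k ≤ 1.
k = 1 is achieved by 1 value at 113 and 15 at 2, total 143; add 56 to one value (staying below 113) to reach 199.

1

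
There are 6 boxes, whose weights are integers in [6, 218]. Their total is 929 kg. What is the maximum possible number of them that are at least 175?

5

If k of the values are ≥ 175, the total is ≥ 175k + 6(6 − k).
Setting 175k + 6(6 − k) ≤ 929 gives 169k ≤ 893, so k ≤ 5.
k = 5 is achieved by 5 values at 175 and 1 at 6, total 881; add 48 to one value (staying below 175) to reach 929.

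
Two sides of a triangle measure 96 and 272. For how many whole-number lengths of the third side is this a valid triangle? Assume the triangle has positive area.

The triangle inequality gives |96 − 272| < c < 96 + 272, i.e. 176 < c < 368.
So c can be any integer from 177 to 367: 191 values.

191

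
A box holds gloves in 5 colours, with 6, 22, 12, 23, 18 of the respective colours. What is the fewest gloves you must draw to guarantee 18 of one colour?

In the worst case you take as many as possible of each colour without reaching 18: 6 + 17 + 12 + 17 + 17 = 69.
The next one must give 18 of some colour, so 69 + 1 = 70.

70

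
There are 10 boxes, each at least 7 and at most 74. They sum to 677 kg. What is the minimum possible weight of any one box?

11

To make one box as small as possible, make the other 9 as large as possible.
The other 9 contribute at most 9 × 74 = 666, leaving at least 677 − 666 = 11.
Since 11 ≥ 7, this is achievable: one at 11 and 9 at 74.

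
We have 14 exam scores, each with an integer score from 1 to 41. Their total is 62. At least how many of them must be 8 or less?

If only k of them are at most 8, the other 14 − k are at least 9, so the total is at least (14 − k)·9 + k·1.
This is ≤ 62, so (14 − k)·9 + 1k ≤ 62, which gives k ≥ 8.
Exactly 8 works: 8 values at 1 and 6 at 9 total 62.

8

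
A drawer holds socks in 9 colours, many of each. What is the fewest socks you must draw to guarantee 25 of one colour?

217

In the worst case you draw 24 of each of the 9 colours: 9 × 24 = 216.
One more forces 25 of some colour, so 216 + 1 = 217.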